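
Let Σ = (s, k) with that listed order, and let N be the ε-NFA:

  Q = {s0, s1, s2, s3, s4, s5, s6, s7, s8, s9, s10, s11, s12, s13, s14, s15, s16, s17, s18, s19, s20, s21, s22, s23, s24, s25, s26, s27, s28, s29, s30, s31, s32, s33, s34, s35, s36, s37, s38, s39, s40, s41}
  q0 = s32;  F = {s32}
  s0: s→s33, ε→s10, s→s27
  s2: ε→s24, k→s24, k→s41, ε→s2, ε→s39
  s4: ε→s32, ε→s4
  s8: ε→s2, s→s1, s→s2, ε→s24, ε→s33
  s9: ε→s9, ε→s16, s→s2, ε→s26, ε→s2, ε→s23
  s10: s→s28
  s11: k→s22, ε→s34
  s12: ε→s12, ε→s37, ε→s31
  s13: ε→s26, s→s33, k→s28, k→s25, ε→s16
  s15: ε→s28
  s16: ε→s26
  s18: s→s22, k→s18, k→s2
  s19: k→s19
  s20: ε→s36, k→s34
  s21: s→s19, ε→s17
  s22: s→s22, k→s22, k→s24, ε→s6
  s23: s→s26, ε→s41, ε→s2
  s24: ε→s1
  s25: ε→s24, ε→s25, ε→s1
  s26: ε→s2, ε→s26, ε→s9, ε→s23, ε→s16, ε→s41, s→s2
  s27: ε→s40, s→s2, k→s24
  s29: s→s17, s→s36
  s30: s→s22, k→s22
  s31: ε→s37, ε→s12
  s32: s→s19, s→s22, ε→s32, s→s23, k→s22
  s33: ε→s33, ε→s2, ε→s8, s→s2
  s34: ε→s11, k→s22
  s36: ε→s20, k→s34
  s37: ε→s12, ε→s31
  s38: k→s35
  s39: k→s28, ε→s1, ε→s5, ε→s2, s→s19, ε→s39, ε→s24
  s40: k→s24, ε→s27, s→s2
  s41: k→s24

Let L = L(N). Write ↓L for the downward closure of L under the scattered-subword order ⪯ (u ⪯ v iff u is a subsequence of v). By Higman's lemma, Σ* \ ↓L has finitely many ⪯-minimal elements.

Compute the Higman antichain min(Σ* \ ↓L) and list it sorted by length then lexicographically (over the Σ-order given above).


min(Σ*\↓L) = [s, k].

|Q|=42, |F|=1, |δ|=96 (54 ε).
min D↑ (2 st, q0=0, F={1}): 0:s→1,k→1 1:s→1,k→1.
's': |S_i|=[15, 14] end={s1,s16,s19,s2,s22,s23,s24,s26,s28,s39,s41,s5,…} ∉↓L; 1/1 del acc.
'k': run [15, 7] end={s1,s19,s22,s24,s28,s41,s6} ∉↓L; 1/1 deletions ∈↓L.
2 obstructions.


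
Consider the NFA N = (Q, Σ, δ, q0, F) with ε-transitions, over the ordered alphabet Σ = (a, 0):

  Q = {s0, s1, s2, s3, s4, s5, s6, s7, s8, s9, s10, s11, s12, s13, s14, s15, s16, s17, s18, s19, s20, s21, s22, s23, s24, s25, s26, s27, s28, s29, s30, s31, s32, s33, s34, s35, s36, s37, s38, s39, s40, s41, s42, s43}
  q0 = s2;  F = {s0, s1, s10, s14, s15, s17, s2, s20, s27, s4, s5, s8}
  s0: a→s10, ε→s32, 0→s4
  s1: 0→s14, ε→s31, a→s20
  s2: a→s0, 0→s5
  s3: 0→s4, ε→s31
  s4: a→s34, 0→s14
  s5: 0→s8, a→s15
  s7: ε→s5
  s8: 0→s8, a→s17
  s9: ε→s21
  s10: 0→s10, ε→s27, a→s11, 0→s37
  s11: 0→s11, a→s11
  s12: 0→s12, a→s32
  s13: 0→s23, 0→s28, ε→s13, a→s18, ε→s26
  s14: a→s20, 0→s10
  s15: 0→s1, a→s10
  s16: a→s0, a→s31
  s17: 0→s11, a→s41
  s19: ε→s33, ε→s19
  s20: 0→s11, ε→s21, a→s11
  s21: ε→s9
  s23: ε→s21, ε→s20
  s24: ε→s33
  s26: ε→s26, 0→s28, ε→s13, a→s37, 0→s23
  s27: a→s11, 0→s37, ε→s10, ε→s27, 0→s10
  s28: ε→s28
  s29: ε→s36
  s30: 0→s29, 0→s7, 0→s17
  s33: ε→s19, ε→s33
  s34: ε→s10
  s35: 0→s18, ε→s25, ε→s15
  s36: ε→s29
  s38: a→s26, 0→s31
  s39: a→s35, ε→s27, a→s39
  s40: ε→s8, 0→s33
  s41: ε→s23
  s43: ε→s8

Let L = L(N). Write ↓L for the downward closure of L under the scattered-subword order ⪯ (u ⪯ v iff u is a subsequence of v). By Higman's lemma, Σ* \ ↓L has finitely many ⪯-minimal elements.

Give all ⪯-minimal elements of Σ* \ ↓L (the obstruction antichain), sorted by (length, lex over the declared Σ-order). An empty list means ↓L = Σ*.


|Q|=44, |F|=12, |δ|=79 (31 ε).
min D↑ (12 st, q0=0, F={7}): 0:a→1,0→2 1:a→3,0→4 2:a→5,0→6 3:a→7,0→3 4:a→3,0→8 5:a→3,0→9 6:a→10,0→6 7:a→7,0→7 8:a→11,0→3 9:a→11,0→8 10:a→11,0→7 11:a→7,0→7 [Hopcroft].
'aaa': run [21, 18, 10, 1] end={s11} — reject; 3/3 del acc.
'00a0': |S_i|=[21, 18, 14, 7, 1] end={s11} ∉↓L; 4/4 deletions ∈↓L.
'a000a': |S_i|=[21, 18, 12, 8, 4, 1] end={s11} — reject; 5/5 single-dels accept.
3 words, ⪯-incomp.

A = [aaa, 00a0, a000a].


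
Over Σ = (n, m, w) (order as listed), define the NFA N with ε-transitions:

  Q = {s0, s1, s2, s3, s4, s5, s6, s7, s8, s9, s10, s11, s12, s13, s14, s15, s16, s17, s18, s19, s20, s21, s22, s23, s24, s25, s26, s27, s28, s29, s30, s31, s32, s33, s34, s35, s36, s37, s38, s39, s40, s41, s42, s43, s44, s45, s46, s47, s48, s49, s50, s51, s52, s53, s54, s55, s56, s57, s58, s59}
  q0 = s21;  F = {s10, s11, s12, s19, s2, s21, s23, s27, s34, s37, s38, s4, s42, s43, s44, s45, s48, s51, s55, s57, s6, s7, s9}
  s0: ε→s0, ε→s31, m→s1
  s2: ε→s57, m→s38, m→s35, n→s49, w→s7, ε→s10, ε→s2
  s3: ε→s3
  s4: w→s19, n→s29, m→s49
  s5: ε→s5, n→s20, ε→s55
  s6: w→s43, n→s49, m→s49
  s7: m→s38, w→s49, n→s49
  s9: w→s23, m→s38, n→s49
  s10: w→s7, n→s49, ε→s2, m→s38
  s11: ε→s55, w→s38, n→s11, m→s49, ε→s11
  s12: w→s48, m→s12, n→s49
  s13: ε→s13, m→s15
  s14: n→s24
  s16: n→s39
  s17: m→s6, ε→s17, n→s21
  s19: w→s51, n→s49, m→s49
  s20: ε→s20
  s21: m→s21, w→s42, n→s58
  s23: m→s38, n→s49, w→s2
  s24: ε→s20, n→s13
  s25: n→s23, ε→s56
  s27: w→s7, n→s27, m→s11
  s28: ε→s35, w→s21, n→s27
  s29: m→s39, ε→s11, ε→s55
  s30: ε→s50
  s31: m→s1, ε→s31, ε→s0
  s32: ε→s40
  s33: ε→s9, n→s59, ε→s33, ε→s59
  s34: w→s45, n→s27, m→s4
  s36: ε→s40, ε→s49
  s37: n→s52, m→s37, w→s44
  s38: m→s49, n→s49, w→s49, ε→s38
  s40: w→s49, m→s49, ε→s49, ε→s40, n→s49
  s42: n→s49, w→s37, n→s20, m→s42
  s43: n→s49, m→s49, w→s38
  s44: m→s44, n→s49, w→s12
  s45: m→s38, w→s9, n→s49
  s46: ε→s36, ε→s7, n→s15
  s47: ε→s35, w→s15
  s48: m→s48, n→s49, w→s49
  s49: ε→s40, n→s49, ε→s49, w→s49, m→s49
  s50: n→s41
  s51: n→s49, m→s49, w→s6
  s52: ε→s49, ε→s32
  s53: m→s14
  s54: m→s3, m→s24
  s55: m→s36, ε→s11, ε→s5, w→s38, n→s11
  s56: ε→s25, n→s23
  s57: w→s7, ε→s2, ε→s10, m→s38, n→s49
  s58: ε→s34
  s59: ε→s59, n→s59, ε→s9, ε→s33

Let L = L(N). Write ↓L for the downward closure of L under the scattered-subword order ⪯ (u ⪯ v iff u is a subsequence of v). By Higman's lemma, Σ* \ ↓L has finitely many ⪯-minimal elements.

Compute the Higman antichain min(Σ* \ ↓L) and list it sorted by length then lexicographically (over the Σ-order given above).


A = [wn, nmm, nnww, nwmw, wwwwww].

|Q|=60, |F|=23, |δ|=146 (47 ε).
min D↑ (21 st, q0=0, F={6}): 0:n→1,m→0,w→2 1:n→3,m→4,w→5 2:n→6,m→2,w→7 3:n→3,m→8,w→9 4:n→8,m→6,w→10 5:n→6,m→11,w→12 6:n→6,m→6,w→6 7:n→6,m→7,w→13 8:n→8,m→6,w→11 9:n→6,m→11,w→6 10:n→6,m→6,w→14 11:n→6,m→6,w→6 12:n→6,m→11,w→15 13:n→6,m→13,w→16 14:n→6,m→6,w→17 15:n→6,m→11,w→18 16:n→6,m→16,w→19 17:n→6,m→6,w→20 18:n→6,m→11,w→9 19:n→6,m→19,w→6 20:n→6,m→6,w→11.
'wn': N↓-sim [34, 23, 5] end={s20,s32,s40,s49,s52} ∉↓L; 2/2 single-dels accept.
'nmm': |S_i|=[34, 28, 16, 4] end={s36,s39,s40,s49} — reject; 3/3 del acc.
'nnww': |S_i|=[34, 28, 12, 4, 2] end={s40,s49} ∉↓L; 4/4 del acc.
'nwmw': |S_i|=[34, 28, 15, 4, 2] end={s40,s49} — reject; 4/4 del acc.
'wwwwww': run [34, 23, 19, 14, 11, 5, 2] end={s40,s49} — reject; 6/6 single-dels accept.
5 minimals (antichain).


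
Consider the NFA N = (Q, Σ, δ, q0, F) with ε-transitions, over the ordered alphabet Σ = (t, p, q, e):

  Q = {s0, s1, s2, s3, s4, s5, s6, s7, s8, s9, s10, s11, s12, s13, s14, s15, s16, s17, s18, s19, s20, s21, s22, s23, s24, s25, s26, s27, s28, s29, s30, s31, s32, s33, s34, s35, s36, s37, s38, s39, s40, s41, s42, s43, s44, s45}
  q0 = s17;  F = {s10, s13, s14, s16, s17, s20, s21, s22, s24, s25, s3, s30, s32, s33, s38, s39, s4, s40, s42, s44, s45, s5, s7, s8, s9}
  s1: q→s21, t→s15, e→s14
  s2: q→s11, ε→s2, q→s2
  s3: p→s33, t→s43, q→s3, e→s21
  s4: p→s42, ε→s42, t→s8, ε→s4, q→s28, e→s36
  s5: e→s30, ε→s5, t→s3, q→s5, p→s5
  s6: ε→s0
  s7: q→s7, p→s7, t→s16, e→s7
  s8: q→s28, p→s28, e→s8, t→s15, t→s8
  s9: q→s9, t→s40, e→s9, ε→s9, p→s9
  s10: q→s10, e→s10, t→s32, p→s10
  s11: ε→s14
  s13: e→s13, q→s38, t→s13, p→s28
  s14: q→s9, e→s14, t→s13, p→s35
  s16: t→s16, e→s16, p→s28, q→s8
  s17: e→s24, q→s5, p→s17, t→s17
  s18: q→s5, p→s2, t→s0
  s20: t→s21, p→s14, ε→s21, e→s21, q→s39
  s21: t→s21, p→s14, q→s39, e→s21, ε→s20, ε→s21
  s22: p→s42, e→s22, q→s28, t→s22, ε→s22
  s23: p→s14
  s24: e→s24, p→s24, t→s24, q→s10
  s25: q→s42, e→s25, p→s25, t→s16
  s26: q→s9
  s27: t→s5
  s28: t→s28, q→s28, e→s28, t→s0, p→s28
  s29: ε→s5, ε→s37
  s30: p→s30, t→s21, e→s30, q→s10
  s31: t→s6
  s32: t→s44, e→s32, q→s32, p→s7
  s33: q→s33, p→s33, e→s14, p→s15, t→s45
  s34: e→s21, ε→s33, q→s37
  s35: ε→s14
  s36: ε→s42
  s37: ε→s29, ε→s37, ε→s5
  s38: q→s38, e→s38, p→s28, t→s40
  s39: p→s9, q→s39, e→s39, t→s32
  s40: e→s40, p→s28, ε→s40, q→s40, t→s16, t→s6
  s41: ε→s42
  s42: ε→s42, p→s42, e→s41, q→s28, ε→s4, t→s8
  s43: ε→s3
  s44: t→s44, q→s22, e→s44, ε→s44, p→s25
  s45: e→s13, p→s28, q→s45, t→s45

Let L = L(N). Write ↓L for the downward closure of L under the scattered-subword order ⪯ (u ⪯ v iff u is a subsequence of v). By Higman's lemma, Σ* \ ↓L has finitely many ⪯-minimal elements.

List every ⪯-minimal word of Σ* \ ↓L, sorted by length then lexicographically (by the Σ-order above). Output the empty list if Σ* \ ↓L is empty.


|Q|=46, |F|=25, |δ|=147 (25 ε).
min D↑ (24 st, q0=0, F={14}): 0:t→0,p→0,q→1,e→2 1:t→3,p→1,q→1,e→4 2:t→2,p→2,q→5,e→2 3:t→3,p→6,q→3,e→7 4:t→7,p→4,q→5,e→4 5:t→8,p→5,q→5,e→5 6:t→9,p→6,q→6,e→10 7:t→7,p→10,q→11,e→7 8:t→12,p→13,q→8,e→8 9:t→9,p→14,q→9,e→15 10:t→15,p→10,q→16,e→10 11:t→8,p→16,q→11,e→11 12:t→12,p→17,q→18,e→12 13:t→19,p→13,q→13,e→13 14:t→14,p→14,q→14,e→14 15:t→15,p→14,q→20,e→15 16:t→21,p→16,q→16,e→16 17:t→19,p→17,q→22,e→17 18:t→18,p→22,q→14,e→18 19:t→19,p→14,q→23,e→19 20:t→21,p→14,q→20,e→20 21:t→19,p→14,q→21,e→21 22:t→23,p→22,q→14,e→22 23:t→23,p→14,q→14,e→23 (ε-aug+det+¬).
'qtptp': |S_i|=[33, 31, 28, 20, 10, 2] end={s0,s28} — reject; 5/5 single-dels accept.
'eqttqq': |S_i|=[33, 27, 20, 16, 13, 9, 2] end={s0,s28} ∉↓L; 6/6 del acc.
2 minimals (antichain).

A = [qtptp, eqttqq].


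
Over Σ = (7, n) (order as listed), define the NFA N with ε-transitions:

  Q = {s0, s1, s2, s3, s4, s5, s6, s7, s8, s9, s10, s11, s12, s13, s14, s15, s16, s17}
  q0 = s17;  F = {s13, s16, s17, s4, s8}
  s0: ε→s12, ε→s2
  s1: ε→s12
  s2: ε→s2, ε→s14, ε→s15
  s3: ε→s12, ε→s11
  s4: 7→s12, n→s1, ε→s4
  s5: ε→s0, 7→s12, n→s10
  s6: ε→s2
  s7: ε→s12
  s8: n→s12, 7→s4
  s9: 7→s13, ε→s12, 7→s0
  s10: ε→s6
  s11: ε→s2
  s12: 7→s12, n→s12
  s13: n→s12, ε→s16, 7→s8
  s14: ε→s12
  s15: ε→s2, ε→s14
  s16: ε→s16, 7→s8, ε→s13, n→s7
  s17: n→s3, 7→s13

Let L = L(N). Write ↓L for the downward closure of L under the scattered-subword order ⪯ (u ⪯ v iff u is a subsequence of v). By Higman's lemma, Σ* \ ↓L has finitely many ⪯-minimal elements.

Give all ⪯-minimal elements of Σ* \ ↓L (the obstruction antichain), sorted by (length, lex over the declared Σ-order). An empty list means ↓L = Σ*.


|Q|=18, |F|=5, |δ|=37 (21 ε).
min D↑ (5 st, q0=0, F={2}): 0:7→1,n→2 1:7→3,n→2 2:7→2,n→2 3:7→4,n→2 4:7→2,n→2.
'n': N↓-sim [13, 8] end={s1,s11,s12,s14,s15,s2,s3,s7} — reject; 1/1 single-dels accept.
'7777': |S_i|=[13, 7, 4, 3, 1] end={s12} ∉↓L; 4/4 single-dels accept.
2 words, ⪯-incomp.

min(Σ*\↓L) = [n, 7777].


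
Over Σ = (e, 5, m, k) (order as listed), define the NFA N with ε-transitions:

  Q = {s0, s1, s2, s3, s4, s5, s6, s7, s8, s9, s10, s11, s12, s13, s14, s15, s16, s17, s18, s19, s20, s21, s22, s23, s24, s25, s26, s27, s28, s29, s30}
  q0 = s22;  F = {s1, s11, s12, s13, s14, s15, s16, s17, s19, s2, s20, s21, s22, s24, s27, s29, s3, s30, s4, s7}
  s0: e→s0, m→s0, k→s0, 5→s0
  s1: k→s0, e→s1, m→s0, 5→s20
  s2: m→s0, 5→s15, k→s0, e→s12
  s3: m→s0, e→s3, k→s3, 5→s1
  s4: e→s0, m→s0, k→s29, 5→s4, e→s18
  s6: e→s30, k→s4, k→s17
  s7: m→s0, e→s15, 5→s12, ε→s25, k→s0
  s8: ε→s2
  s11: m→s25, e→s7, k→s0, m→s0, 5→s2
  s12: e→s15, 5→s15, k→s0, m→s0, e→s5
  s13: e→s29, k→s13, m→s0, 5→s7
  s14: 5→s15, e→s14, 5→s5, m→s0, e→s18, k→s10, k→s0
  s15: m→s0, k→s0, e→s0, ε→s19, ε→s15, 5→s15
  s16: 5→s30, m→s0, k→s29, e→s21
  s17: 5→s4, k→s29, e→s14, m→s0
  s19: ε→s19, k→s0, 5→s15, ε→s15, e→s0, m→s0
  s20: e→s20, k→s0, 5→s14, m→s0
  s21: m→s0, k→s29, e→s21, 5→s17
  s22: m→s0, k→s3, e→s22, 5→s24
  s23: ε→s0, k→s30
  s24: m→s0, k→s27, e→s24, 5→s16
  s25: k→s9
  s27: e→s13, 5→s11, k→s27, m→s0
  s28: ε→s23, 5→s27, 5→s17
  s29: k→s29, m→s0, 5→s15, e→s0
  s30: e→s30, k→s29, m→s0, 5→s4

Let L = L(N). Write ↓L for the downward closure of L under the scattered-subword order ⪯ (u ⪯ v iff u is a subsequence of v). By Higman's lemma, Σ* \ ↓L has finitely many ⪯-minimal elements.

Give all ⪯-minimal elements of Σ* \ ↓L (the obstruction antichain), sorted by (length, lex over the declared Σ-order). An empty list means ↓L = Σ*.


|Q|=31, |F|=20, |δ|=105 (8 ε).
min D↑ (20 st, q0=0, F={2}): 0:e→0,5→1,m→2,k→3 1:e→1,5→4,m→2,k→5 2:e→2,5→2,m→2,k→2 3:e→3,5→6,m→2,k→3 4:e→7,5→8,m→2,k→9 5:e→10,5→11,m→2,k→5 6:e→6,5→12,m→2,k→2 7:e→7,5→13,m→2,k→9 8:e→8,5→14,m→2,k→9 9:e→2,5→15,m→2,k→9 10:e→9,5→16,m→2,k→10 11:e→16,5→17,m→2,k→2 12:e→12,5→18,m→2,k→2 13:e→18,5→14,m→2,k→9 14:e→2,5→14,m→2,k→9 15:e→2,5→15,m→2,k→2 16:e→15,5→19,m→2,k→2 17:e→19,5→15,m→2,k→2 18:e→18,5→15,m→2,k→2 19:e→15,5→15,m→2,k→2 (ε-aug+det+¬).
'm': N↓-sim [26, 3] end={s0,s25,s9} rej; 1/1 single-dels accept.
'k5k': N↓-sim [26, 19, 15, 3] end={s0,s10,s9} ∉↓L; 3/3 del acc.
'55ke': |S_i|=[26, 24, 20, 6, 1] end={s0} — reject; 4/4 del acc.
'5555e': |S_i|=[26, 24, 20, 13, 7, 2] end={s0,s18} — reject; 5/5 single-dels accept.
'5keee': run [26, 24, 14, 10, 5, 1] end={s0} — reject; 5/5 del acc.
'55e5ek': |S_i|=[26, 24, 20, 17, 11, 7, 2] end={s0,s10} rej; 6/6 deletions ∈↓L.
6 obstructions.

min(Σ*\↓L) = [m, k5k, 55ke, 5555e, 5keee, 55e5ek].


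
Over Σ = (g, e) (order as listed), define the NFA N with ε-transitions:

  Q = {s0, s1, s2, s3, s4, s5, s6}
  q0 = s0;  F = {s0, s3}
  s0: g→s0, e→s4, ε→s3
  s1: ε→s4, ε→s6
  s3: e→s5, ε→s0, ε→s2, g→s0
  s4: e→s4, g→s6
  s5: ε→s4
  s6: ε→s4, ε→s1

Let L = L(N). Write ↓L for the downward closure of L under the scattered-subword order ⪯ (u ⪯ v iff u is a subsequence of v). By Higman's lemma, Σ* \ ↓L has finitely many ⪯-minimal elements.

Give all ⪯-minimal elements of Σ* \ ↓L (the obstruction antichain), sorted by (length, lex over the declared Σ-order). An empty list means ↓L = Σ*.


|Q|=7, |F|=2, |δ|=14 (8 ε).
min D↑ (2 st, q0=0, F={1}): 0:g→0,e→1 1:g→1,e→1 (ε-aug+det+¬).
'e': run [7, 4] end={s1,s4,s5,s6} — reject; 1/1 single-dels accept.
1 obstructions.

min(Σ*\↓L) = [e].


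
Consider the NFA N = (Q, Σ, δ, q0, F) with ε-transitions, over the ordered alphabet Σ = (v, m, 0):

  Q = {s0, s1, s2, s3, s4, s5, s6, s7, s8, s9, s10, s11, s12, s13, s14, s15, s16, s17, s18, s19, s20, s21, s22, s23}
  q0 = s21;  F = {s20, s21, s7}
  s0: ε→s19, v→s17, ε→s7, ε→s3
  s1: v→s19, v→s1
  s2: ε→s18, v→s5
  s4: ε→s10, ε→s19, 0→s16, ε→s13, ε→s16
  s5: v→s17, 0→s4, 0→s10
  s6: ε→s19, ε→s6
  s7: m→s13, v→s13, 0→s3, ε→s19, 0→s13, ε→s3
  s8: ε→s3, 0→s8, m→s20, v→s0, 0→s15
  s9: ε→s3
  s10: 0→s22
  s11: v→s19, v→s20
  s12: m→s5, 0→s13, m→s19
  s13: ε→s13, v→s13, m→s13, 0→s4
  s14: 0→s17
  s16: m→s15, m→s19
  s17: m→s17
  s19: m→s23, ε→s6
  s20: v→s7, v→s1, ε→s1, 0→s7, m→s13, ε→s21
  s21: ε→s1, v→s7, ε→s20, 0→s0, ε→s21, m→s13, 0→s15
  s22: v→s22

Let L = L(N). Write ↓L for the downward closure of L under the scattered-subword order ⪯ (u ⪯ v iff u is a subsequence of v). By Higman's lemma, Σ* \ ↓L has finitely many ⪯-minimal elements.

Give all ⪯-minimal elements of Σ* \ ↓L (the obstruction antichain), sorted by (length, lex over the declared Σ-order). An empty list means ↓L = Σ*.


A = [m, vv, v0, 0v, 00].

|Q|=24, |F|=3, |δ|=60 (21 ε).
min D↑ (3 st, q0=0, F={2}): 0:v→1,m→2,0→1 1:v→2,m→2,0→2 2:v→2,m→2,0→2.
'm': N↓-sim [16, 10] end={s10,s13,s15,s16,s17,s19,s22,s23,s4,s6} — reject; 1/1 del acc.
'vv': run [16, 13, 10] end={s1,s10,s13,s15,s16,s19,s22,s23,s4,s6} — reject; 2/2 del acc.
'v0': |S_i|=[16, 13, 10] end={s10,s13,s15,s16,s19,s22,s23,s3,s4,s6} ∉↓L; 2/2 del acc.
'0v': |S_i|=[16, 13, 10] end={s10,s13,s15,s16,s17,s19,s22,s23,s4,s6} ∉↓L; 2/2 single-dels accept.
'00': |S_i|=[16, 13, 10] end={s10,s13,s15,s16,s19,s22,s23,s3,s4,s6} — reject; 2/2 deletions ∈↓L.
5 minimals (antichain).


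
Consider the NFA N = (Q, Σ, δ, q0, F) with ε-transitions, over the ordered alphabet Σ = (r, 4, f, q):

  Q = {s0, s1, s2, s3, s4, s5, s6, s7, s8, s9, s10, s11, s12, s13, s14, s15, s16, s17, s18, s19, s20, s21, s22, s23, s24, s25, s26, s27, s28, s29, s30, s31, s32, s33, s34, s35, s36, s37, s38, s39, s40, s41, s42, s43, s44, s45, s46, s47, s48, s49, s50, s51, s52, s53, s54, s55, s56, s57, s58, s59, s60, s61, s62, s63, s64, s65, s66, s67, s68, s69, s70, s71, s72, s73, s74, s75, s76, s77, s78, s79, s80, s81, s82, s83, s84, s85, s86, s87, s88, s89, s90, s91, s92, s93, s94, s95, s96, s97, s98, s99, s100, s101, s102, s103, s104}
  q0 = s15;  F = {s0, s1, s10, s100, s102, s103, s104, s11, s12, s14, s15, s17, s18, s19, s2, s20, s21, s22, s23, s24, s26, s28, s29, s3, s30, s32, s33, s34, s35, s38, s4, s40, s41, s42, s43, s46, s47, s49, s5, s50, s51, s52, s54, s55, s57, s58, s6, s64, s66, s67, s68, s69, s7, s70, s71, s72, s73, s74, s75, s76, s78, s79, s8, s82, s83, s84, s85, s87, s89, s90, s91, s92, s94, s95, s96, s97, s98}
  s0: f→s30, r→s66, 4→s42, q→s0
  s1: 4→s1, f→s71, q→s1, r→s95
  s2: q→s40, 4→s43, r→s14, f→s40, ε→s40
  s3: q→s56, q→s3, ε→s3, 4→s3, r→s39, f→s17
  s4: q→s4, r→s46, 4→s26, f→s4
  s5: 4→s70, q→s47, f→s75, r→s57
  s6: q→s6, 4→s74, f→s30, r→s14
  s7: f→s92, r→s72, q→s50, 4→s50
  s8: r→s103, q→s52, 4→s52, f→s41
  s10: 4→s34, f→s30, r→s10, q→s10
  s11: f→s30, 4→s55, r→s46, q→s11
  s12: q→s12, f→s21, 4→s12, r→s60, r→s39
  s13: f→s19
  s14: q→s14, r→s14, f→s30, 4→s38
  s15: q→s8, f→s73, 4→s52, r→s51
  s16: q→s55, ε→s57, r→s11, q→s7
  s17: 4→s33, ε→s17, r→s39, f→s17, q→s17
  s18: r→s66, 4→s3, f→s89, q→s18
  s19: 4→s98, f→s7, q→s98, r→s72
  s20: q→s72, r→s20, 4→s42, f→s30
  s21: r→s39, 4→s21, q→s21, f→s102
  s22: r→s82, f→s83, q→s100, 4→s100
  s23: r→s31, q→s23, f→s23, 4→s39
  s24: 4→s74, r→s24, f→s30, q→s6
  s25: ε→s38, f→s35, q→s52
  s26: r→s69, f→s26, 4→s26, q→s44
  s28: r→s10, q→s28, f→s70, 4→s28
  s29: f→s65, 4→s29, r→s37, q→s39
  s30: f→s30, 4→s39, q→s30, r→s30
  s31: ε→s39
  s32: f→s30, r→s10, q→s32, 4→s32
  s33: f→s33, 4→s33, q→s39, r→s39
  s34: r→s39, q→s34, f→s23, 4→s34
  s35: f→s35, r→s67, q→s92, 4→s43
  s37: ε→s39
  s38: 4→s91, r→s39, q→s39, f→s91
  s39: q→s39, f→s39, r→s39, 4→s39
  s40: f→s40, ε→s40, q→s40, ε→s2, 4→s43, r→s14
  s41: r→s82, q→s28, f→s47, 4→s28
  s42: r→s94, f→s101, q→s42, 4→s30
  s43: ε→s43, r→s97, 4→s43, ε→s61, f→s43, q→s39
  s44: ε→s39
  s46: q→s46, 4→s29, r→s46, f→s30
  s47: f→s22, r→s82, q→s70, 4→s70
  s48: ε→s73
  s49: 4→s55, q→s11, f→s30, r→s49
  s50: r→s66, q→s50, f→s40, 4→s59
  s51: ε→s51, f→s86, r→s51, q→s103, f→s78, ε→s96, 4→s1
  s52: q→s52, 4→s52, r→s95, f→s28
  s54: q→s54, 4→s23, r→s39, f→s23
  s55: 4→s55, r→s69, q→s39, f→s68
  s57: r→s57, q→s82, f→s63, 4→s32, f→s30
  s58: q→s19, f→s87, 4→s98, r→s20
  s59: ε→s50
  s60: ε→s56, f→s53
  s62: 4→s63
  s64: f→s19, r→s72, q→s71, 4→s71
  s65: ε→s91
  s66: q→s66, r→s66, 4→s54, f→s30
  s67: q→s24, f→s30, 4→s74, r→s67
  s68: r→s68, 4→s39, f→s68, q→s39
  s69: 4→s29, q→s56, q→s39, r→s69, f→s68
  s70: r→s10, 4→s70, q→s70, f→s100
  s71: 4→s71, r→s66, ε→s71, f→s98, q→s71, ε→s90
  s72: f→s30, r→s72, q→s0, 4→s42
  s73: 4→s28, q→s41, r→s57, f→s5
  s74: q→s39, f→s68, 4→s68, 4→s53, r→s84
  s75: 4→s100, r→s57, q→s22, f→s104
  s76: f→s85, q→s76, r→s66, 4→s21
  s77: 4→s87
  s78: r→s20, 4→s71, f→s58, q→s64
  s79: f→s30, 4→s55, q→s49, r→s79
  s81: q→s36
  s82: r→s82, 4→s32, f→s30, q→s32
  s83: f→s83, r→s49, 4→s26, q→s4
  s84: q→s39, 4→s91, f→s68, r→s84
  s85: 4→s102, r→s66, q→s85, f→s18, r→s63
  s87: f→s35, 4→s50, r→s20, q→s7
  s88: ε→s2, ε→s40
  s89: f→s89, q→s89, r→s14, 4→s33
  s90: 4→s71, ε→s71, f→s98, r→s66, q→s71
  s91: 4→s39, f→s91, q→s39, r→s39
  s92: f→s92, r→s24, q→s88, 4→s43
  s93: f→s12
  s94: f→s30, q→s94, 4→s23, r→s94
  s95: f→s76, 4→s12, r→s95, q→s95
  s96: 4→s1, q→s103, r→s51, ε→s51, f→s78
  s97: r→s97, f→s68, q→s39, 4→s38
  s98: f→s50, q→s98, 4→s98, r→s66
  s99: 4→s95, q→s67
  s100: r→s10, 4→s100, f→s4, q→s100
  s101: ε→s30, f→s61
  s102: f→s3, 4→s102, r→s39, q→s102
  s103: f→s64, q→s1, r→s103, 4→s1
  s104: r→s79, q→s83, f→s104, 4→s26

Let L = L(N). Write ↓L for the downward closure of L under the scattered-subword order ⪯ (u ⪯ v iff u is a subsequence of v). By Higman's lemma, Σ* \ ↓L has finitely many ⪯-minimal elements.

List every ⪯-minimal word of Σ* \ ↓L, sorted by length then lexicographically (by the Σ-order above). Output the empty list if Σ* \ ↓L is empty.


Antichain: [4r4r, frf4, qqr4r, rfr444, ffff4q].

|Q|=105, |F|=77, |δ|=358 (25 ε).
min D↑ (75 st, q0=0, F={32}): 0:r→1,4→2,f→3,q→4 1:r→1,4→5,f→6,q→7 2:r→8,4→2,f→9,q→2 3:r→10,4→9,f→11,q→12 4:r→7,4→2,f→12,q→2 5:r→8,4→5,f→13,q→5 6:r→14,4→13,f→15,q→16 7:r→7,4→5,f→16,q→5 8:r→8,4→17,f→18,q→8 9:r→19,4→9,f→20,q→9 10:r→10,4→21,f→22,q→23 11:r→10,4→20,f→24,q→25 12:r→23,4→9,f→25,q→9 13:r→26,4→13,f→27,q→13 14:r→14,4→28,f→22,q→29 15:r→14,4→27,f→30,q→31 16:r→29,4→13,f→31,q→13 17:r→32,4→17,f→33,q→17 18:r→26,4→33,f→34,q→18 19:r→19,4→35,f→22,q→19 20:r→19,4→20,f→36,q→20 21:r→19,4→21,f→22,q→21 22:r→22,4→32,f→22,q→22 23:r→23,4→21,f→22,q→21 24:r→10,4→36,f→37,q→38 25:r→23,4→20,f→38,q→20 26:r→26,4→39,f→22,q→26 27:r→26,4→27,f→40,q→27 28:r→41,4→22,f→22,q→28 29:r→29,4→28,f→22,q→42 30:r→14,4→40,f→43,q→44 31:r→29,4→27,f→44,q→27 32:r→32,4→32,f→32,q→32 33:r→32,4→33,f→45,q→33 34:r→26,4→45,f→46,q→34 35:r→32,4→35,f→47,q→35 36:r→19,4→36,f→48,q→36 37:r→49,4→50,f→37,q→51 38:r→23,4→36,f→51,q→36 39:r→32,4→47,f→47,q→39 40:r→26,4→40,f→52,q→40 41:r→41,4→47,f→22,q→41 42:r→26,4→28,f→22,q→42 43:r→53,4→54,f→43,q→55 44:r→29,4→40,f→55,q→40 45:r→32,4→45,f→56,q→45 46:r→26,4→56,f→57,q→46 47:r→32,4→32,f→47,q→47 48:r→58,4→50,f→48,q→48 49:r→49,4→59,f→22,q→60 50:r→61,4→50,f→50,q→32 51:r→60,4→50,f→51,q→48 52:r→62,4→54,f→52,q→52 53:r→53,4→63,f→22,q→64 54:r→65,4→54,f→54,q→32 55:r→64,4→54,f→55,q→52 56:r→32,4→56,f→66,q→56 57:r→62,4→67,f→57,q→57 58:r→58,4→68,f→22,q→58 59:r→61,4→59,f→69,q→32 60:r→60,4→59,f→22,q→70 61:r→61,4→68,f→69,q→32 62:r→62,4→71,f→22,q→62 63:r→72,4→69,f→69,q→32 64:r→64,4→63,f→22,q→73 65:r→65,4→71,f→69,q→32 66:r→32,4→67,f→66,q→66 67:r→32,4→67,f→67,q→32 68:r→32,4→68,f→74,q→32 69:r→69,4→32,f→69,q→32 70:r→58,4→59,f→22,q→70 71:r→32,4→74,f→74,q→32 72:r→72,4→74,f→69,q→32 73:r→62,4→63,f→22,q→73 74:r→32,4→32,f→74,q→32.
'4r4r': |S_i|=[91, 57, 35, 19, 6] end={s31,s37,s39,s53,s56,s60} ∉↓L; 4/4 single-dels accept.
'frf4': run [91, 81, 40, 10, 1] end={s39} ∉↓L; 4/4 deletions ∈↓L.
'qqr4r': run [91, 75, 61, 35, 19, 6] end={s31,s37,s39,s53,s56,s60} rej; 5/5 del acc.
'rfr444': N↓-sim [91, 74, 54, 25, 15, 7, 1] end={s39} ∉↓L; 6/6 deletions ∈↓L.
'ffff4q': N↓-sim [91, 81, 71, 63, 42, 19, 3] end={s39,s44,s56} rej; 6/6 del acc.
5 minimals (antichain).


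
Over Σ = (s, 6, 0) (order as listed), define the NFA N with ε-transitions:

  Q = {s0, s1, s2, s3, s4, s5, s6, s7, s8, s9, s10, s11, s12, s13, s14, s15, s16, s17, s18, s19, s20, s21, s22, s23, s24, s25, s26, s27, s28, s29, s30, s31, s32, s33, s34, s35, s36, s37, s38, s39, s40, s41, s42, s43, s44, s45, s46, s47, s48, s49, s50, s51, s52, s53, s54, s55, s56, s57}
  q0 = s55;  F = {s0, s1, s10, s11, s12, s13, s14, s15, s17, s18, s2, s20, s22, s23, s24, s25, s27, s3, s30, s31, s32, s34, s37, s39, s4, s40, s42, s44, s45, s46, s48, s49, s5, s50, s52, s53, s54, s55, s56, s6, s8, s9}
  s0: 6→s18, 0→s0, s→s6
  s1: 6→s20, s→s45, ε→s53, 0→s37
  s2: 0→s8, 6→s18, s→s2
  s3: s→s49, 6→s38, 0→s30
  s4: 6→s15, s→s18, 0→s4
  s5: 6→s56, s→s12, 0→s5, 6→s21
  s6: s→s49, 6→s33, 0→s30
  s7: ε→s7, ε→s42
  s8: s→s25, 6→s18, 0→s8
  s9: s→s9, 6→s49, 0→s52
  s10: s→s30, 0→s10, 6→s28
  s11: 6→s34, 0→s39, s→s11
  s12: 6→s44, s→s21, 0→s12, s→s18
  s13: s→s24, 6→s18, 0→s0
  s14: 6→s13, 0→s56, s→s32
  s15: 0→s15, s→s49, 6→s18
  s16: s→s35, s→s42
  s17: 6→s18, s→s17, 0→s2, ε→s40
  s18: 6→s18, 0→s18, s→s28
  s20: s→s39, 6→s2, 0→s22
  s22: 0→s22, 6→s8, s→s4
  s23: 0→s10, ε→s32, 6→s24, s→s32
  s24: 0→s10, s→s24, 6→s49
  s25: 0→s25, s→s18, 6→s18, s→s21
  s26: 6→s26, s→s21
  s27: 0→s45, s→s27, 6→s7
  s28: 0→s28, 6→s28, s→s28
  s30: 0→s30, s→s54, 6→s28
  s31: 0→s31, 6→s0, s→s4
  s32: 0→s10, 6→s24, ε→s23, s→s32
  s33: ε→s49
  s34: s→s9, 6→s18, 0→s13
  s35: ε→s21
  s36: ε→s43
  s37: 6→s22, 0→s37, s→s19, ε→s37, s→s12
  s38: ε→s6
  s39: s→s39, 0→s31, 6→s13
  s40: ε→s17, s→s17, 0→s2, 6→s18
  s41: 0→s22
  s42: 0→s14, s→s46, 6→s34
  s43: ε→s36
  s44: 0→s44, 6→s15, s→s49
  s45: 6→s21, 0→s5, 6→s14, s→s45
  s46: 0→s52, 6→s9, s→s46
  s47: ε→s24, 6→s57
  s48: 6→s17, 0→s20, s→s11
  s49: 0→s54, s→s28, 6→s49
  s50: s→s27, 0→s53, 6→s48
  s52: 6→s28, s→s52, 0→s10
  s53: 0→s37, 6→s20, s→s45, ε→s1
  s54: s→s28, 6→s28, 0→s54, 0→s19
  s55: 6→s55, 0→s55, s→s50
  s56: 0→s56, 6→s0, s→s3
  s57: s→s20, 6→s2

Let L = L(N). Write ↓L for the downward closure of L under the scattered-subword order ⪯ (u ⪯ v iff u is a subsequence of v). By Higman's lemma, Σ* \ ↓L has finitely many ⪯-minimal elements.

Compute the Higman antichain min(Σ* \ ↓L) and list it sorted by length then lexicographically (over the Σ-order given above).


|Q|=58, |F|=42, |δ|=158 (15 ε).
min D↑ (40 st, q0=0, F={26}): 0:s→1,6→0,0→0 1:s→2,6→3,0→4 2:s→2,6→5,0→6 3:s→7,6→8,0→9 4:s→6,6→9,0→10 5:s→11,6→12,0→13 6:s→6,6→13,0→14 7:s→7,6→12,0→15 8:s→8,6→16,0→17 9:s→15,6→17,0→18 10:s→19,6→18,0→10 11:s→11,6→20,0→21 12:s→20,6→16,0→22 13:s→23,6→22,0→24 14:s→19,6→24,0→14 15:s→15,6→22,0→25 16:s→26,6→16,0→16 17:s→17,6→16,0→27 18:s→28,6→27,0→18 19:s→16,6→29,0→19 20:s→20,6→30,0→21 21:s→21,6→26,0→31 22:s→32,6→16,0→33 23:s→23,6→32,0→31 24:s→34,6→33,0→24 25:s→28,6→33,0→25 26:s→26,6→26,0→26 27:s→35,6→16,0→27 28:s→16,6→36,0→28 29:s→30,6→36,0→29 30:s→26,6→30,0→37 31:s→38,6→26,0→31 32:s→32,6→30,0→31 33:s→39,6→16,0→33 34:s→30,6→39,0→38 35:s→16,6→16,0→35 36:s→30,6→16,0→36 37:s→26,6→26,0→37 38:s→37,6→26,0→38 39:s→30,6→30,0→38 (ε-aug+det+¬).
's666s': N↓-sim [48, 47, 39, 23, 6, 1] end={s28} ∉↓L; 5/5 single-dels accept.
'ss6s06': N↓-sim [48, 47, 40, 27, 16, 6, 1] end={s28} ∉↓L; 6/6 del acc.
's00sss': N↓-sim [48, 47, 36, 24, 16, 6, 1] end={s28} ∉↓L; 6/6 del acc.
3 obstructions.

min(Σ*\↓L) = [s666s, ss6s06, s00sss].


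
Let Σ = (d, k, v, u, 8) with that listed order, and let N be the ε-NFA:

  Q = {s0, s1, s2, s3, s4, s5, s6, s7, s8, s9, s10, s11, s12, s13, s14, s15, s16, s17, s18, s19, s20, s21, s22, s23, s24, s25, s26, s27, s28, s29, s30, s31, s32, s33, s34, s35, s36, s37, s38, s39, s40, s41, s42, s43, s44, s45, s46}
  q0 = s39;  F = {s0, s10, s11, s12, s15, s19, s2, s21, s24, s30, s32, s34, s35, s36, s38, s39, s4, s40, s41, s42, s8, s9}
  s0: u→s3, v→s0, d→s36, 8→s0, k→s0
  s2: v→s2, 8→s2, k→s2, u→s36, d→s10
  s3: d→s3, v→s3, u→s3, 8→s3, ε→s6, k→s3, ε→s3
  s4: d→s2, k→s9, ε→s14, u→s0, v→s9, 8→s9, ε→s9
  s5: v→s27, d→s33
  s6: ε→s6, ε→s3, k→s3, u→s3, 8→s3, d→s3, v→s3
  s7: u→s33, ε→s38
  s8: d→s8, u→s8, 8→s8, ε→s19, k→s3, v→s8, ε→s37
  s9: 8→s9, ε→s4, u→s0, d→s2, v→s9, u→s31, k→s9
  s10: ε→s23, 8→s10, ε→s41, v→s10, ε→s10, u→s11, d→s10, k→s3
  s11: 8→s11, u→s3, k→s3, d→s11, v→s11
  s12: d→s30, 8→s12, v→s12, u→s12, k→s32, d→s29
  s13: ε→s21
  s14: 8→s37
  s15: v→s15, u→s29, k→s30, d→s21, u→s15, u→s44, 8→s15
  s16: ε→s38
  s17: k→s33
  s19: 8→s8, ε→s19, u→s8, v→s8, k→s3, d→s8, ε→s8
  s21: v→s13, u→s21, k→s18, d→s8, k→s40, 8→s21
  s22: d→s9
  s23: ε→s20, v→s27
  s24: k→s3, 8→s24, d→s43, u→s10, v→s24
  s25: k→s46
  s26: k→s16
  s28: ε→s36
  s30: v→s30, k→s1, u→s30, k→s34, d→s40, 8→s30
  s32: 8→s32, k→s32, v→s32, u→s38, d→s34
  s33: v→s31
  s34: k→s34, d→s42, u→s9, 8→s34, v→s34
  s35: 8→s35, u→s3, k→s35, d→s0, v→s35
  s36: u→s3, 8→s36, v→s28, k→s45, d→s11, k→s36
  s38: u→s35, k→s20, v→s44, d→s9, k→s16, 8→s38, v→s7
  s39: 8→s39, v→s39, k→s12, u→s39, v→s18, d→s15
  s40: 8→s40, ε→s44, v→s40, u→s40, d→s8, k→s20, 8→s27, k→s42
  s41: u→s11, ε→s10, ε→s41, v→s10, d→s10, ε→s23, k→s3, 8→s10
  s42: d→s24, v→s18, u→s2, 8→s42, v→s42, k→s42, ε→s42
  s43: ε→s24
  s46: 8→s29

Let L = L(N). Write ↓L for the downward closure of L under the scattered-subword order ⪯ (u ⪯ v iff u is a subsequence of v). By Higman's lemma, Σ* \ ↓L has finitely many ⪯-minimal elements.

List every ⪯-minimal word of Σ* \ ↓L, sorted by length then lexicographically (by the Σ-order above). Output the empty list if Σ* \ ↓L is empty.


|Q|=47, |F|=22, |δ|=169 (25 ε).
min D↑ (20 st, q0=0, F={10}): 0:d→1,k→2,v→0,u→0,8→0 1:d→3,k→4,v→1,u→1,8→1 2:d→4,k→5,v→2,u→2,8→2 3:d→6,k→7,v→3,u→3,8→3 4:d→7,k→8,v→4,u→4,8→4 5:d→8,k→5,v→5,u→9,8→5 6:d→6,k→10,v→6,u→6,8→6 7:d→6,k→11,v→7,u→7,8→7 8:d→11,k→8,v→8,u→12,8→8 9:d→12,k→9,v→9,u→13,8→9 10:d→10,k→10,v→10,u→10,8→10 11:d→14,k→11,v→11,u→15,8→11 12:d→15,k→12,v→12,u→16,8→12 13:d→16,k→13,v→13,u→10,8→13 14:d→14,k→10,v→14,u→17,8→14 15:d→17,k→15,v→15,u→18,8→15 16:d→18,k→16,v→16,u→10,8→16 17:d→17,k→10,v→17,u→19,8→17 18:d→19,k→18,v→18,u→10,8→18 19:d→19,k→10,v→19,u→10,8→19 (ε-aug+det+¬).
'dddk': N↓-sim [41, 33, 23, 13, 2] end={s3,s6} rej; 4/4 deletions ∈↓L.
'kkuuu': N↓-sim [41, 37, 31, 24, 10, 2] end={s3,s6} — reject; 5/5 del acc.
2 minimals (antichain).

min(Σ*\↓L) = [dddk, kkuuu].


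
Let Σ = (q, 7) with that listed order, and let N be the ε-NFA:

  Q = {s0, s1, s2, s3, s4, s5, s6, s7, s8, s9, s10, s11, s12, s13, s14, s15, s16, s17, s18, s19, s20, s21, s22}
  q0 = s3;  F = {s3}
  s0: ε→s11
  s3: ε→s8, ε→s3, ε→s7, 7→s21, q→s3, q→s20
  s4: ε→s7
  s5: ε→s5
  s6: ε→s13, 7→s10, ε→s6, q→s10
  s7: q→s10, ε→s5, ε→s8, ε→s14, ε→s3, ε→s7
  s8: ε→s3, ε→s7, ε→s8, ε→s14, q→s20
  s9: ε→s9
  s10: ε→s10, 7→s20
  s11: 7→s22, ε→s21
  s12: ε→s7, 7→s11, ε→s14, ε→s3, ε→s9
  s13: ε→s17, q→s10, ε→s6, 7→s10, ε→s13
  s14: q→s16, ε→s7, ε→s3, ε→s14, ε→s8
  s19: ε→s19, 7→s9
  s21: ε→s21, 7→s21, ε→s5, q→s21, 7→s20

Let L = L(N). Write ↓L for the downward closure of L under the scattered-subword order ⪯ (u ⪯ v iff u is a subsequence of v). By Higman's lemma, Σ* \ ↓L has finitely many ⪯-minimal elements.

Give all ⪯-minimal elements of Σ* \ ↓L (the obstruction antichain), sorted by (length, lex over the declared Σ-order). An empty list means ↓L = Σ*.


|Q|=23, |F|=1, |δ|=51 (34 ε).
min D↑ (2 st, q0=0, F={1}): 0:q→0,7→1 1:q→1,7→1.
'7': run [9, 3] end={s20,s21,s5} rej; 1/1 deletions ∈↓L.
1 words, ⪯-incomp.

Antichain: [7].


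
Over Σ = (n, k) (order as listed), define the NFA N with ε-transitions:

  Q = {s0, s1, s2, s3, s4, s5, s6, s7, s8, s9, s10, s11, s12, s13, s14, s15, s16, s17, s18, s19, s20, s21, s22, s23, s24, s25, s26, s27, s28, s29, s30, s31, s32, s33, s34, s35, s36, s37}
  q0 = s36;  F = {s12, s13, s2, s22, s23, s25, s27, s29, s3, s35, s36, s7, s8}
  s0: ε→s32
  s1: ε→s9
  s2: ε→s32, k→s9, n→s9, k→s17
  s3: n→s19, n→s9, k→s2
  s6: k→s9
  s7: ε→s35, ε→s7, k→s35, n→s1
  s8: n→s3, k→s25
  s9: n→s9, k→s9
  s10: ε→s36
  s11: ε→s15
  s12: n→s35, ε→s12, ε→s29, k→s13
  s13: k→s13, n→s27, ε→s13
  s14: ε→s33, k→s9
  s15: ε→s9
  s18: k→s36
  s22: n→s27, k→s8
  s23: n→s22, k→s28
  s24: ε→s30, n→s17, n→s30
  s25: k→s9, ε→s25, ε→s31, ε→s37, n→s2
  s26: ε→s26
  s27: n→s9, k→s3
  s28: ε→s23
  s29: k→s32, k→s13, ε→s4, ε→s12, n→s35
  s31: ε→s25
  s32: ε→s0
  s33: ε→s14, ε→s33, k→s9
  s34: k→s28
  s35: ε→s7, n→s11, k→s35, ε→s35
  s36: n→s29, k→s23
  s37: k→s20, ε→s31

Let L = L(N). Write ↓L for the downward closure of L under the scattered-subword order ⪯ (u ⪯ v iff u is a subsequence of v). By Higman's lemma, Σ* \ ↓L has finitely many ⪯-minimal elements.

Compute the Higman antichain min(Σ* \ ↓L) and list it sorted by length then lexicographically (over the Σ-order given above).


A = [nnn, knkkk].

|Q|=38, |F|=13, |δ|=66 (27 ε).
min D↑ (12 st, q0=0, F={6}): 0:n→1,k→2 1:n→3,k→4 2:n→5,k→2 3:n→6,k→3 4:n→7,k→4 5:n→7,k→8 6:n→6,k→6 7:n→6,k→9 8:n→9,k→10 9:n→6,k→11 10:n→11,k→6 11:n→6,k→6.
'nnn': |S_i|=[26, 23, 13, 5] end={s1,s11,s15,s19,s9} rej; 3/3 del acc.
'knkkk': run [26, 22, 17, 12, 9, 3] end={s17,s20,s9} rej; 5/5 single-dels accept.
2 words, ⪯-incomp.


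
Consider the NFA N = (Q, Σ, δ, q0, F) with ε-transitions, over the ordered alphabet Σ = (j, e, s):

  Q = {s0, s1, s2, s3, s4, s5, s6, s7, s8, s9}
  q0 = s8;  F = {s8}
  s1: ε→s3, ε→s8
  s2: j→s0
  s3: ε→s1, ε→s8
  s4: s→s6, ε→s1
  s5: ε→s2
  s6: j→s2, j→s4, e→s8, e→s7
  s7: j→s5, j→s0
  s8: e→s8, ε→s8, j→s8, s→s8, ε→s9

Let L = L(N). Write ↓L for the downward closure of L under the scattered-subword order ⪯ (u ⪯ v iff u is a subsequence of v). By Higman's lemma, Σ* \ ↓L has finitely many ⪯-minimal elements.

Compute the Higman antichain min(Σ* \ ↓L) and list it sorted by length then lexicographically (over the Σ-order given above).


Antichain: [].

|Q|=10, |F|=1, |δ|=19 (8 ε).
min D↑ (1 st, q0=0, F={}): 0:j→0,e→0,s→0.
L(D↑) = ∅; no obstructions.


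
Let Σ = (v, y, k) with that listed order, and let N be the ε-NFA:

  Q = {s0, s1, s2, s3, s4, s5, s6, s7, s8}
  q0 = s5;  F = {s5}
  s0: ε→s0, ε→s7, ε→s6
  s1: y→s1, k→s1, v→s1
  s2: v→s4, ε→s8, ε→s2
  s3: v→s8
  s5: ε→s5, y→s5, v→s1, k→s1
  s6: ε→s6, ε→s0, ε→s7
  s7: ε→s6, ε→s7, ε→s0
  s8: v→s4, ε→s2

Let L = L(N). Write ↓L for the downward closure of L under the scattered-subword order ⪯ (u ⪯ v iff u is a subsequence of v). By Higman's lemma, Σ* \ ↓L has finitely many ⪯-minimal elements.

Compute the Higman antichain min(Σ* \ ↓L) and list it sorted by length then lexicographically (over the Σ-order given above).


Antichain: [v, k].

|Q|=9, |F|=1, |δ|=22 (13 ε).
min D↑ (2 st, q0=0, F={1}): 0:v→1,y→0,k→1 1:v→1,y→1,k→1.
'v': run [2, 1] end={s1} — reject; 1/1 deletions ∈↓L.
'k': run [2, 1] end={s1} ∉↓L; 1/1 single-dels accept.
2 obstructions.


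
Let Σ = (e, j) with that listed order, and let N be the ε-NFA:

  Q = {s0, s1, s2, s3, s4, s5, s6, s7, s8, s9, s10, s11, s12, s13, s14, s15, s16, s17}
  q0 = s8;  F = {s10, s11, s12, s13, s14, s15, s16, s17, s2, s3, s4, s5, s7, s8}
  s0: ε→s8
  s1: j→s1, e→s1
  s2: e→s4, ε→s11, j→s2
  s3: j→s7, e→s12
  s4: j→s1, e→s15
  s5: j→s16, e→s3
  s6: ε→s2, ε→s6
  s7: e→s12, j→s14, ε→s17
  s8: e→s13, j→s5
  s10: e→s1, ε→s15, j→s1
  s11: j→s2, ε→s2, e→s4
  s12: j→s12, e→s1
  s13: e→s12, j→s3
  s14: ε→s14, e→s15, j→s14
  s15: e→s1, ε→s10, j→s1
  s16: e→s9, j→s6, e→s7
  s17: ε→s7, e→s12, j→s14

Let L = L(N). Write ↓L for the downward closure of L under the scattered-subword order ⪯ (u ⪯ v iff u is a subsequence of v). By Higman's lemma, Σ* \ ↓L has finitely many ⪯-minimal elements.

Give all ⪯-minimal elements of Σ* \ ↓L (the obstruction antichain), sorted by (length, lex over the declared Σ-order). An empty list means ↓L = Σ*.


min(Σ*\↓L) = [eee, jjjej].

|Q|=18, |F|=14, |δ|=41 (10 ε).
min D↑ (12 st, q0=0, F={6}): 0:e→1,j→2 1:e→3,j→4 2:e→4,j→5 3:e→6,j→3 4:e→3,j→7 5:e→7,j→8 6:e→6,j→6 7:e→3,j→9 8:e→10,j→8 9:e→11,j→9 10:e→11,j→6 11:e→6,j→6 [Hopcroft].
'eee': |S_i|=[17, 11, 4, 1] end={s1} — reject; 3/3 deletions ∈↓L.
'jjjej': N↓-sim [17, 15, 13, 9, 4, 1] end={s1} ∉↓L; 5/5 deletions ∈↓L.
2 obstructions.


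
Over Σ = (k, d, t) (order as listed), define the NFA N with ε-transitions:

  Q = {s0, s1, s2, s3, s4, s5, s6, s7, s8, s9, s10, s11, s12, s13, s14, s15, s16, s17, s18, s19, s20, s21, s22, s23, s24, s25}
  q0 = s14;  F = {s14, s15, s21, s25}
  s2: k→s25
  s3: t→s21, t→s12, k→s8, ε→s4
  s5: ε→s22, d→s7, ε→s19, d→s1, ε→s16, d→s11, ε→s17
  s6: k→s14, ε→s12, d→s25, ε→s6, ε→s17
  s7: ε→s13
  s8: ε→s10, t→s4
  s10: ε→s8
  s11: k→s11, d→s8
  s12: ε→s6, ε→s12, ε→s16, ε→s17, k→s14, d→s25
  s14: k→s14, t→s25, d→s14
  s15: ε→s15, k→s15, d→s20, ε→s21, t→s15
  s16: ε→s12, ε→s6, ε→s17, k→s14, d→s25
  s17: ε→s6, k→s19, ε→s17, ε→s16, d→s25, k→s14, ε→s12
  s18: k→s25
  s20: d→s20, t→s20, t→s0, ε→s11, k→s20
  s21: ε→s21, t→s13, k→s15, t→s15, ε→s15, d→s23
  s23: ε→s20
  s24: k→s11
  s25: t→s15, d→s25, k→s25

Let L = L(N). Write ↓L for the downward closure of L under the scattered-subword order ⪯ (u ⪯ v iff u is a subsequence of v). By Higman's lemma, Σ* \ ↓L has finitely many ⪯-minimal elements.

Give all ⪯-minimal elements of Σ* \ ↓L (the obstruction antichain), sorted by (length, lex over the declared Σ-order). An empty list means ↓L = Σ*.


min(Σ*\↓L) = [ttd].

|Q|=26, |F|=4, |δ|=66 (28 ε).
min D↑ (4 st, q0=0, F={3}): 0:k→0,d→0,t→1 1:k→1,d→1,t→2 2:k→2,d→3,t→2 3:k→3,d→3,t→3 [Hopcroft].
'ttd': N↓-sim [12, 11, 10, 7] end={s0,s10,s11,s20,s23,s4,s8} — reject; 3/3 deletions ∈↓L.
1 obstructions.
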